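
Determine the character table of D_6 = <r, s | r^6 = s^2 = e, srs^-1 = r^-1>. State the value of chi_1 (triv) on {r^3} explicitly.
Conjugacy classes: {e} of size 1, {r^3} of size 1, {r^1, r^5} of size 2, {r^2, r^4} of size 2, {s, sr^2, ...} of size 3, {sr, sr^3, ...} of size 3.
Character table:
  irrep \ class              {e} (size 1)  {r^3} (size 1)  {r^1, r^5} (size 2)  {r^2, r^4} (size 2)  {s, sr^2, ...} (size 3)  {sr, sr^3, ...} (size 3)
  chi_1 (triv)               1             1               1                    1                    1                        1                       
  chi_2 (sign: r->1, s->-1)  1             1               1                    1                    -1                       -1                      
  chi_3 (r->-1, s->1)        1             -1              -1                   1                    1                        -1                      
  chi_4 (r->-1, s->-1)       1             -1              -1                   1                    -1                       1                       
  chi_5 (2d, j=1)            2             -2              1                    -1                   0                        0                       
  chi_6 (2d, j=2)            2             2               -1                   -1                   0                        0                       

Spot check: chi_1 (triv) on {r^3} = 1.

D_6 has order 2*6 = 12 with 6 conjugacy classes, hence 6 irreducibles. Sum of squared dims 1 + 1 + 1 + 1 + 4 + 4 = 12 = |G|. Linear characters come from the abelianisation; the 2-dimensional irreps have character r^k -> 2*cos(2*pi*j*k/6), reflections -> 0.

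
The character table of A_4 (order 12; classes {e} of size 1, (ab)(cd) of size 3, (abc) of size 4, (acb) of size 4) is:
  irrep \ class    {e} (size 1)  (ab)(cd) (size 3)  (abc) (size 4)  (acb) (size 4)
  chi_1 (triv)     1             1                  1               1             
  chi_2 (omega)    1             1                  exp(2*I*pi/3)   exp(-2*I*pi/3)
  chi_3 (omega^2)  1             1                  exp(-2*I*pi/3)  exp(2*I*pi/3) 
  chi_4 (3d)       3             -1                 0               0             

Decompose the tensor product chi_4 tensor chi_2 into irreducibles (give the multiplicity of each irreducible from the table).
chi_4 tensor chi_2 = chi_4 (all other irreducibles have multiplicity 0).

Proof sketch: The character of a tensor product is the pointwise product (chi_4 * chi_2)(C) = chi_4(C) * chi_2(C):
  {e}: (3)*(1), (ab)(cd): (-1)*(1), (abc): (0)*(exp(2*I*pi/3)), (acb): (0)*(exp(-2*I*pi/3))
so (chi_4 * chi_2) takes values
  {e} -> 3, (ab)(cd) -> -1, (abc) -> 0, (acb) -> 0.
Now take the inner product of this character with each irreducible chi from the table, <chi_4*chi_2, chi> = (1/12) sum_C |C| (chi_4*chi_2)(C) conj(chi(C)):
  <chi_4*chi_2, chi_1> = (1/12)[1*(3)*conj(1) + 3*(-1)*conj(1) + 4*(0)*conj(1) + 4*(0)*conj(1)]
      = (1/12)[(3) + (-3) + (0) + (0)] = 0/12 = 0
  <chi_4*chi_2, chi_2> = (1/12)[1*(3)*conj(1) + 3*(-1)*conj(1) + 4*(0)*conj(exp(2*I*pi/3)) + 4*(0)*conj(exp(-2*I*pi/3))]
      = (1/12)[(3) + (-3) + (0) + (0)] = 0/12 = 0
  <chi_4*chi_2, chi_3> = (1/12)[1*(3)*conj(1) + 3*(-1)*conj(1) + 4*(0)*conj(exp(-2*I*pi/3)) + 4*(0)*conj(exp(2*I*pi/3))]
      = (1/12)[(3) + (-3) + (0) + (0)] = 0/12 = 0
  <chi_4*chi_2, chi_4> = (1/12)[1*(3)*conj(3) + 3*(-1)*conj(-1) + 4*(0)*conj(0) + 4*(0)*conj(0)]
      = (1/12)[(9) + (3) + (0) + (0)] = 12/12 = 1
(Exp terms are combined using exp(i*s)*conj(exp(i*t)) = exp(i*(s-t)), and sums of them are collapsed using the identity that for every m > 1 the m distinct m-th roots of unity sum to 0, e.g. 1 + exp(2*I*pi/3) + exp(-2*I*pi/3) = 0.)
Hence the multiplicities are chi_4: 1. Dimension check: dim(chi_4)*dim(chi_2) = 3*1 = 3 and sum (mult * dim) = 1*3 = 3.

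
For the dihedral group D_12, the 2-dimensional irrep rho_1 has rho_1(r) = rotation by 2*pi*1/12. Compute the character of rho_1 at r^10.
chi_{rho_1}(r^10) = 2*cos(2*pi*1*10/12) = 1

Details: rho_1(r^10) is rotation by angle 2*pi*1*10/12, whose trace is 2*cos(2*pi*1*10/12) = 1.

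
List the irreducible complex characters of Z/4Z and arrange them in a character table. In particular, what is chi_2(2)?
Character table of Z/4Z (irreps indexed chi_0,...,chi_3 with chi_k(m) = zeta_4^(k*m), zeta_4 = exp(2*pi*i/4)):
  irrep \ class  {0} (size 1)  {1} (size 1)  {2} (size 1)  {3} (size 1)
  chi_0          1             1             1             1           
  chi_1          1             I             -1            -I          
  chi_2          1             -1            1             -1          
  chi_3          1             -I            -1            I           

Spot check: chi_2(2) = zeta_4^(2*2) = zeta_4^4 = 1.

Justification: Z/4Z is abelian, so all 4 irreducible complex representations are 1-dimensional. They are given by chi_k(m) = zeta_4^(k*m) for k = 0,...,3. Row orthogonality: sum_m chi_k(m) conj(chi_l(m)) = 4 * [k = l].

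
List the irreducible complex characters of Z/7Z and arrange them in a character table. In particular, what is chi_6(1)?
Character table of Z/7Z (irreps indexed chi_0,...,chi_6 with chi_k(m) = zeta_7^(k*m), zeta_7 = exp(2*pi*i/7)):
  irrep \ class  {0} (size 1)  {1} (size 1)    {2} (size 1)    {3} (size 1)    {4} (size 1)    {5} (size 1)    {6} (size 1)  
  chi_0          1             1               1               1               1               1               1             
  chi_1          1             exp(2*I*pi/7)   exp(4*I*pi/7)   exp(6*I*pi/7)   exp(-6*I*pi/7)  exp(-4*I*pi/7)  exp(-2*I*pi/7)
  chi_2          1             exp(4*I*pi/7)   exp(-6*I*pi/7)  exp(-2*I*pi/7)  exp(2*I*pi/7)   exp(6*I*pi/7)   exp(-4*I*pi/7)
  chi_3          1             exp(6*I*pi/7)   exp(-2*I*pi/7)  exp(4*I*pi/7)   exp(-4*I*pi/7)  exp(2*I*pi/7)   exp(-6*I*pi/7)
  chi_4          1             exp(-6*I*pi/7)  exp(2*I*pi/7)   exp(-4*I*pi/7)  exp(4*I*pi/7)   exp(-2*I*pi/7)  exp(6*I*pi/7) 
  chi_5          1             exp(-4*I*pi/7)  exp(6*I*pi/7)   exp(2*I*pi/7)   exp(-2*I*pi/7)  exp(-6*I*pi/7)  exp(4*I*pi/7) 
  chi_6          1             exp(-2*I*pi/7)  exp(-4*I*pi/7)  exp(-6*I*pi/7)  exp(6*I*pi/7)   exp(4*I*pi/7)   exp(2*I*pi/7) 

Spot check: chi_6(1) = zeta_7^(6*1) = zeta_7^6 = exp(-2*I*pi/7).

Derivation: Z/7Z is abelian, so all 7 irreducible complex representations are 1-dimensional. They are given by chi_k(m) = zeta_7^(k*m) for k = 0,...,6. Row orthogonality: sum_m chi_k(m) conj(chi_l(m)) = 7 * [k = l].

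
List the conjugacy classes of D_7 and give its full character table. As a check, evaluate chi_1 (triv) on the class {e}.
Conjugacy classes: {e} of size 1, {r^1, r^6} of size 2, {r^2, r^5} of size 2, {r^3, r^4} of size 2, {s, sr, ..., sr^6} of size 7.
Character table:
  irrep \ class              {e} (size 1)  {r^1, r^6} (size 2)  {r^2, r^5} (size 2)  {r^3, r^4} (size 2)  {s, sr, ..., sr^6} (size 7)
  chi_1 (triv)               1             1                    1                    1                    1                          
  chi_2 (sign: r->1, s->-1)  1             1                    1                    1                    -1                         
  chi_3 (2d, j=1)            2             2*cos(2*pi/7)        -2*cos(3*pi/7)       -2*cos(pi/7)         0                          
  chi_4 (2d, j=2)            2             -2*cos(3*pi/7)       -2*cos(pi/7)         2*cos(2*pi/7)        0                          
  chi_5 (2d, j=3)            2             -2*cos(pi/7)         2*cos(2*pi/7)        -2*cos(3*pi/7)       0                          

Spot check: chi_1 (triv) on {e} = 1.

D_7 has order 2*7 = 14 with 5 conjugacy classes, hence 5 irreducibles. Sum of squared dims 1 + 1 + 4 + 4 + 4 = 14 = |G|. Linear characters come from the abelianisation; the 2-dimensional irreps have character r^k -> 2*cos(2*pi*j*k/7), reflections -> 0.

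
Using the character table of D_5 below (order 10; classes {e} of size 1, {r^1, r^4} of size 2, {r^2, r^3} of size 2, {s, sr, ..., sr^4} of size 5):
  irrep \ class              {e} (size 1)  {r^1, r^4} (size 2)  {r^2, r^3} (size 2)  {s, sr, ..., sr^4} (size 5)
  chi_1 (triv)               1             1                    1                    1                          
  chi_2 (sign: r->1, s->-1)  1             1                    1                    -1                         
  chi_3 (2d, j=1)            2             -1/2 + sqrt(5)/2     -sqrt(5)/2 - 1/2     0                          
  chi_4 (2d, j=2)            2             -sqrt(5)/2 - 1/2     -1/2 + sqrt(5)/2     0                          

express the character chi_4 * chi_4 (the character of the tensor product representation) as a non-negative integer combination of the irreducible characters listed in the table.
chi_4 tensor chi_4 = chi_1 + chi_2 + chi_3 (all other irreducibles have multiplicity 0).

Solution. The character of a tensor product is the pointwise product (chi_4 * chi_4)(C) = chi_4(C) * chi_4(C):
  {e}: (2)*(2), {r^1, r^4}: (-sqrt(5)/2 - 1/2)*(-sqrt(5)/2 - 1/2), {r^2, r^3}: (-1/2 + sqrt(5)/2)*(-1/2 + sqrt(5)/2), {s, sr, ..., sr^4}: (0)*(0)
so (chi_4 * chi_4) takes values
  {e} -> 4, {r^1, r^4} -> sqrt(5)/2 + 3/2, {r^2, r^3} -> 3/2 - sqrt(5)/2, {s, sr, ..., sr^4} -> 0.
Now take the inner product of this character with each irreducible chi from the table, <chi_4*chi_4, chi> = (1/10) sum_C |C| (chi_4*chi_4)(C) conj(chi(C)):
  <chi_4*chi_4, chi_1> = (1/10)[1*(4)*conj(1) + 2*(sqrt(5)/2 + 3/2)*conj(1) + 2*(3/2 - sqrt(5)/2)*conj(1) + 5*(0)*conj(1)]
      = (1/10)[(4) + (sqrt(5) + 3) + (3 - sqrt(5)) + (0)] = 10/10 = 1
  <chi_4*chi_4, chi_2> = (1/10)[1*(4)*conj(1) + 2*(sqrt(5)/2 + 3/2)*conj(1) + 2*(3/2 - sqrt(5)/2)*conj(1) + 5*(0)*conj(-1)]
      = (1/10)[(4) + (sqrt(5) + 3) + (3 - sqrt(5)) + (0)] = 10/10 = 1
  <chi_4*chi_4, chi_3> = (1/10)[1*(4)*conj(2) + 2*(sqrt(5)/2 + 3/2)*conj(-1/2 + sqrt(5)/2) + 2*(3/2 - sqrt(5)/2)*conj(-sqrt(5)/2 - 1/2) + 5*(0)*conj(0)]
      = (1/10)[(8) + (1 + sqrt(5)) + (1 - sqrt(5)) + (0)] = 10/10 = 1
  <chi_4*chi_4, chi_4> = (1/10)[1*(4)*conj(2) + 2*(sqrt(5)/2 + 3/2)*conj(-sqrt(5)/2 - 1/2) + 2*(3/2 - sqrt(5)/2)*conj(-1/2 + sqrt(5)/2) + 5*(0)*conj(0)]
      = (1/10)[(8) + (-2*sqrt(5) - 4) + (-4 + 2*sqrt(5)) + (0)] = 0/10 = 0
Hence the multiplicities are chi_1: 1, chi_2: 1, chi_3: 1. Dimension check: dim(chi_4)*dim(chi_4) = 2*2 = 4 and sum (mult * dim) = 1*1 + 1*1 + 1*2 = 4.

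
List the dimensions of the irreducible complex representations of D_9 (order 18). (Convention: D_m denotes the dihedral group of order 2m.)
Dimensions: 1, 1, 2, 2, 2, 2

Argument: There are 6 irreducibles (= number of conjugacy classes). Their dimensions d_i satisfy sum d_i^2 = |G| = 18: 1 + 1 + 4 + 4 + 4 + 4 = 18.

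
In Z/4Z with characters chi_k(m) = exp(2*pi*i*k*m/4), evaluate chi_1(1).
chi_1(1) = zeta_4^1 = I

Explanation: chi_1(1) = zeta_4^(1*1) = zeta_4^1. Since zeta_4^4 = 1, this equals zeta_4^1 = exp(2*pi*i*1/4) = I.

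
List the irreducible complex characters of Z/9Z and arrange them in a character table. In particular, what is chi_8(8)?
Character table of Z/9Z (irreps indexed chi_0,...,chi_8 with chi_k(m) = zeta_9^(k*m), zeta_9 = exp(2*pi*i/9)):
  irrep \ class  {0} (size 1)  {1} (size 1)    {2} (size 1)    {3} (size 1)    {4} (size 1)    {5} (size 1)    {6} (size 1)    {7} (size 1)    {8} (size 1)  
  chi_0          1             1               1               1               1               1               1               1               1             
  chi_1          1             exp(2*I*pi/9)   exp(4*I*pi/9)   exp(2*I*pi/3)   exp(8*I*pi/9)   exp(-8*I*pi/9)  exp(-2*I*pi/3)  exp(-4*I*pi/9)  exp(-2*I*pi/9)
  chi_2          1             exp(4*I*pi/9)   exp(8*I*pi/9)   exp(-2*I*pi/3)  exp(-2*I*pi/9)  exp(2*I*pi/9)   exp(2*I*pi/3)   exp(-8*I*pi/9)  exp(-4*I*pi/9)
  chi_3          1             exp(2*I*pi/3)   exp(-2*I*pi/3)  1               exp(2*I*pi/3)   exp(-2*I*pi/3)  1               exp(2*I*pi/3)   exp(-2*I*pi/3)
  chi_4          1             exp(8*I*pi/9)   exp(-2*I*pi/9)  exp(2*I*pi/3)   exp(-4*I*pi/9)  exp(4*I*pi/9)   exp(-2*I*pi/3)  exp(2*I*pi/9)   exp(-8*I*pi/9)
  chi_5          1             exp(-8*I*pi/9)  exp(2*I*pi/9)   exp(-2*I*pi/3)  exp(4*I*pi/9)   exp(-4*I*pi/9)  exp(2*I*pi/3)   exp(-2*I*pi/9)  exp(8*I*pi/9) 
  chi_6          1             exp(-2*I*pi/3)  exp(2*I*pi/3)   1               exp(-2*I*pi/3)  exp(2*I*pi/3)   1               exp(-2*I*pi/3)  exp(2*I*pi/3) 
  chi_7          1             exp(-4*I*pi/9)  exp(-8*I*pi/9)  exp(2*I*pi/3)   exp(2*I*pi/9)   exp(-2*I*pi/9)  exp(-2*I*pi/3)  exp(8*I*pi/9)   exp(4*I*pi/9) 
  chi_8          1             exp(-2*I*pi/9)  exp(-4*I*pi/9)  exp(-2*I*pi/3)  exp(-8*I*pi/9)  exp(8*I*pi/9)   exp(2*I*pi/3)   exp(4*I*pi/9)   exp(2*I*pi/9) 

Spot check: chi_8(8) = zeta_9^(8*8) = zeta_9^64 = exp(2*I*pi/9).

Working: Z/9Z is abelian, so all 9 irreducible complex representations are 1-dimensional. They are given by chi_k(m) = zeta_9^(k*m) for k = 0,...,8. Row orthogonality: sum_m chi_k(m) conj(chi_l(m)) = 9 * [k = l].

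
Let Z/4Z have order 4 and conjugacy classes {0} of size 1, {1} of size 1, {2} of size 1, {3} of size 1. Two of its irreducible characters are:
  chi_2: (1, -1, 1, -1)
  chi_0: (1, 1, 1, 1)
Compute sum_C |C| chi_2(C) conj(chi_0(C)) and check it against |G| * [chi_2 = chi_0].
Sum = 0; so <chi_2, chi_0> = 0 (distinct irreducibles are orthogonal).

Proof sketch: Compute term by term over conjugacy classes (|C| * chi_2(C) * conj(chi_0(C))):
  1*(1)*conj(1) + 1*(-1)*conj(1) + 1*(1)*conj(1) + 1*(-1)*conj(1)
  = (1) + (-1) + (1) + (-1)
  = 0.
(Exp terms are combined using exp(i*s)*conj(exp(i*t)) = exp(i*(s-t)), and sums of them are collapsed using the identity that for every m > 1 the m distinct m-th roots of unity sum to 0, e.g. 1 + exp(2*I*pi/3) + exp(-2*I*pi/3) = 0.)
Dividing by |G| = 4 gives 0/4 = 0, matching the row-orthogonality relation <chi_2, chi_0> = [chi_2 = chi_0].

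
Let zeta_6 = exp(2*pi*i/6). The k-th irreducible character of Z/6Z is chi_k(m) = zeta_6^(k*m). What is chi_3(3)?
chi_3(3) = zeta_6^9 = -1

Justification: chi_3(3) = zeta_6^(3*3) = zeta_6^9. Since zeta_6^6 = 1, this equals zeta_6^3 = exp(2*pi*i*3/6) = -1.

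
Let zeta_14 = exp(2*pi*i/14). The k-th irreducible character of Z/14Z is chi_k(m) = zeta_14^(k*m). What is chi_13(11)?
chi_13(11) = zeta_14^143 = exp(3*I*pi/7)

Details: chi_13(11) = zeta_14^(13*11) = zeta_14^143. Since zeta_14^14 = 1, this equals zeta_14^3 = exp(2*pi*i*3/14) = exp(3*I*pi/7).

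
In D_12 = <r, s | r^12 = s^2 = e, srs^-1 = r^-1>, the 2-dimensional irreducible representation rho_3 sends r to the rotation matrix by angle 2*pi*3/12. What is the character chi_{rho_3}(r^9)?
chi_{rho_3}(r^9) = 2*cos(2*pi*3*9/12) = 0

Reasoning: rho_3(r^9) is rotation by angle 2*pi*3*9/12, whose trace is 2*cos(2*pi*3*9/12) = 0.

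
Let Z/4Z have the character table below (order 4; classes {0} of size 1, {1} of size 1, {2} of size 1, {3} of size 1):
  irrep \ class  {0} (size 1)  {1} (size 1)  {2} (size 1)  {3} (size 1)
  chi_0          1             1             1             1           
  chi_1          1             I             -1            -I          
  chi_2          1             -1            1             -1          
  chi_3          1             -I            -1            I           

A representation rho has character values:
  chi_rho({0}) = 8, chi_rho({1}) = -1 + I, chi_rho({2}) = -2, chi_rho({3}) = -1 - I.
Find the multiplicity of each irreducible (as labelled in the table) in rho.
Multiplicities: chi_0: 1, chi_1: 3, chi_2: 2, chi_3: 2.

Proof sketch: Use <chi_rho, chi> = (1/|G|) sum_C |C| * chi_rho(C) * conj(chi(C)) with |G| = 4 for each irreducible chi in the table:
  <chi_rho, chi_0> = (1/4)[1*(8)*conj(1) + 1*(-1 + I)*conj(1) + 1*(-2)*conj(1) + 1*(-1 - I)*conj(1)]
      = (1/4)[(8) + (-1 + I) + (-2) + (-1 - I)] = 4/4 = 1
  <chi_rho, chi_1> = (1/4)[1*(8)*conj(1) + 1*(-1 + I)*conj(I) + 1*(-2)*conj(-1) + 1*(-1 - I)*conj(-I)]
      = (1/4)[(8) + (1 + I) + (2) + (1 - I)] = 12/4 = 3
  <chi_rho, chi_2> = (1/4)[1*(8)*conj(1) + 1*(-1 + I)*conj(-1) + 1*(-2)*conj(1) + 1*(-1 - I)*conj(-1)]
      = (1/4)[(8) + (1 - I) + (-2) + (1 + I)] = 8/4 = 2
  <chi_rho, chi_3> = (1/4)[1*(8)*conj(1) + 1*(-1 + I)*conj(-I) + 1*(-2)*conj(-1) + 1*(-1 - I)*conj(I)]
      = (1/4)[(8) + (-1 - I) + (2) + (-1 + I)] = 8/4 = 2
(Exp terms are combined using exp(i*s)*conj(exp(i*t)) = exp(i*(s-t)), and sums of them are collapsed using the identity that for every m > 1 the m distinct m-th roots of unity sum to 0, e.g. 1 + exp(2*I*pi/3) + exp(-2*I*pi/3) = 0.)
Dimension check: dim(rho) = sum (mult * dim) = 1*1 + 3*1 + 2*1 + 2*1 = 8 = chi_rho(e) = 8.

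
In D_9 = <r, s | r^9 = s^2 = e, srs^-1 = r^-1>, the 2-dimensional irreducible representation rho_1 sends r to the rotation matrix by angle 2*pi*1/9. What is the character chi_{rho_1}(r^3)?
chi_{rho_1}(r^3) = 2*cos(2*pi*1*3/9) = -1

Justification: rho_1(r^3) is rotation by angle 2*pi*1*3/9, whose trace is 2*cos(2*pi*1*3/9) = -1.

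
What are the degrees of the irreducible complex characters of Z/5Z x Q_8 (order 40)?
Dimensions: 1, 1, 1, 1, 1, 1, 1, 1, 1, 1, 1, 1, 1, 1, 1, 1, 1, 1, 1, 1, 2, 2, 2, 2, 2

Proof sketch: There are 25 irreducibles (= number of conjugacy classes). Their dimensions d_i satisfy sum d_i^2 = |G| = 40: 1 + 1 + 1 + 1 + 1 + 1 + 1 + 1 + 1 + 1 + 1 + 1 + 1 + 1 + 1 + 1 + 1 + 1 + 1 + 1 + 4 + 4 + 4 + 4 + 4 = 40. (For the product with Z/5Z: each of the 5 1-dim characters of Z/5Z tensors with each irrep of Q_8, giving 5 copies of each Q_8-dimension.)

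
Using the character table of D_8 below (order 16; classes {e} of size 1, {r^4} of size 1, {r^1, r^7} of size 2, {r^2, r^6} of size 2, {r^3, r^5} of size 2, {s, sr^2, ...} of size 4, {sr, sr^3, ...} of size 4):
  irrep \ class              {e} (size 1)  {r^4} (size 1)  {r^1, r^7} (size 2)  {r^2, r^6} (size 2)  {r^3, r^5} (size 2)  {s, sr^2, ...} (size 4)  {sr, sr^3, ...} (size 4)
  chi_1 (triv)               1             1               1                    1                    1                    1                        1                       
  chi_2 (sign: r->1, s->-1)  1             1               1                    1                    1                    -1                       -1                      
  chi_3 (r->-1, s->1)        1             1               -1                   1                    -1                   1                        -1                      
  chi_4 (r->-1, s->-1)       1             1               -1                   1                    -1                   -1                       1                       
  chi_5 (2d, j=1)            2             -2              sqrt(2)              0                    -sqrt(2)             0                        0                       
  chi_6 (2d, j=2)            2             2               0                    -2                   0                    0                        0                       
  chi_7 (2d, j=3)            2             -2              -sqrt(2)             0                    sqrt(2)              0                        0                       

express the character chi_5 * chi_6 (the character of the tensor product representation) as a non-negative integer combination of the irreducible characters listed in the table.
chi_5 tensor chi_6 = chi_5 + chi_7 (all other irreducibles have multiplicity 0).

Details: The character of a tensor product is the pointwise product (chi_5 * chi_6)(C) = chi_5(C) * chi_6(C):
  {e}: (2)*(2), {r^4}: (-2)*(2), {r^1, r^7}: (sqrt(2))*(0), {r^2, r^6}: (0)*(-2), {r^3, r^5}: (-sqrt(2))*(0), {s, sr^2, ...}: (0)*(0), {sr, sr^3, ...}: (0)*(0)
so (chi_5 * chi_6) takes values
  {e} -> 4, {r^4} -> -4, {r^1, r^7} -> 0, {r^2, r^6} -> 0, {r^3, r^5} -> 0, {s, sr^2, ...} -> 0, {sr, sr^3, ...} -> 0.
Now take the inner product of this character with each irreducible chi from the table, <chi_5*chi_6, chi> = (1/16) sum_C |C| (chi_5*chi_6)(C) conj(chi(C)):
  <chi_5*chi_6, chi_1> = (1/16)[1*(4)*conj(1) + 1*(-4)*conj(1) + 2*(0)*conj(1) + 2*(0)*conj(1) + 2*(0)*conj(1) + 4*(0)*conj(1) + 4*(0)*conj(1)]
      = (1/16)[(4) + (-4) + (0) + (0) + (0) + (0) + (0)] = 0/16 = 0
  <chi_5*chi_6, chi_2> = (1/16)[1*(4)*conj(1) + 1*(-4)*conj(1) + 2*(0)*conj(1) + 2*(0)*conj(1) + 2*(0)*conj(1) + 4*(0)*conj(-1) + 4*(0)*conj(-1)]
      = (1/16)[(4) + (-4) + (0) + (0) + (0) + (0) + (0)] = 0/16 = 0
  <chi_5*chi_6, chi_3> = (1/16)[1*(4)*conj(1) + 1*(-4)*conj(1) + 2*(0)*conj(-1) + 2*(0)*conj(1) + 2*(0)*conj(-1) + 4*(0)*conj(1) + 4*(0)*conj(-1)]
      = (1/16)[(4) + (-4) + (0) + (0) + (0) + (0) + (0)] = 0/16 = 0
  <chi_5*chi_6, chi_4> = (1/16)[1*(4)*conj(1) + 1*(-4)*conj(1) + 2*(0)*conj(-1) + 2*(0)*conj(1) + 2*(0)*conj(-1) + 4*(0)*conj(-1) + 4*(0)*conj(1)]
      = (1/16)[(4) + (-4) + (0) + (0) + (0) + (0) + (0)] = 0/16 = 0
  <chi_5*chi_6, chi_5> = (1/16)[1*(4)*conj(2) + 1*(-4)*conj(-2) + 2*(0)*conj(sqrt(2)) + 2*(0)*conj(0) + 2*(0)*conj(-sqrt(2)) + 4*(0)*conj(0) + 4*(0)*conj(0)]
      = (1/16)[(8) + (8) + (0) + (0) + (0) + (0) + (0)] = 16/16 = 1
  <chi_5*chi_6, chi_6> = (1/16)[1*(4)*conj(2) + 1*(-4)*conj(2) + 2*(0)*conj(0) + 2*(0)*conj(-2) + 2*(0)*conj(0) + 4*(0)*conj(0) + 4*(0)*conj(0)]
      = (1/16)[(8) + (-8) + (0) + (0) + (0) + (0) + (0)] = 0/16 = 0
  <chi_5*chi_6, chi_7> = (1/16)[1*(4)*conj(2) + 1*(-4)*conj(-2) + 2*(0)*conj(-sqrt(2)) + 2*(0)*conj(0) + 2*(0)*conj(sqrt(2)) + 4*(0)*conj(0) + 4*(0)*conj(0)]
      = (1/16)[(8) + (8) + (0) + (0) + (0) + (0) + (0)] = 16/16 = 1
Hence the multiplicities are chi_5: 1, chi_7: 1. Dimension check: dim(chi_5)*dim(chi_6) = 2*2 = 4 and sum (mult * dim) = 1*2 + 1*2 = 4.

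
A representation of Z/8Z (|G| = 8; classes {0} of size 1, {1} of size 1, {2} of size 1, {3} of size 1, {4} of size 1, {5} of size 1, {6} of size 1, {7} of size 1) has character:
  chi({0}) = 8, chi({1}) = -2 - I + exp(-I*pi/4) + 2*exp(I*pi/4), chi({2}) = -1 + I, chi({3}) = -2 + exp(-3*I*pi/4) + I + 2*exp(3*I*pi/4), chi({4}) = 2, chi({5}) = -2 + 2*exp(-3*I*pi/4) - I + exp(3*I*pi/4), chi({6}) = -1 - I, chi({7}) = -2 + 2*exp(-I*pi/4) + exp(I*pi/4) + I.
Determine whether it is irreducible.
Not irreducible (reducible): <chi, chi> = 14 > 1.

Working: <chi, chi> = (1/|G|) sum_C |C| * |chi(C)|^2 = (1/8)[1*|8|^2 + 1*|-2 - I + exp(-I*pi/4) + 2*exp(I*pi/4)|^2 + 1*|-1 + I|^2 + 1*|-2 + exp(-3*I*pi/4) + I + 2*exp(3*I*pi/4)|^2 + 1*|2|^2 + 1*|-2 + 2*exp(-3*I*pi/4) - I + exp(3*I*pi/4)|^2 + 1*|-1 - I|^2 + 1*|-2 + 2*exp(-I*pi/4) + exp(I*pi/4) + I|^2]
  = (1/8)[(64) + (10 - 7*exp(I*pi/4) + exp(3*I*pi/4) - 6*exp(-I*pi/4)) + (2) + (10 - 6*exp(3*I*pi/4) + exp(-I*pi/4) - 7*exp(-3*I*pi/4)) + (4) + (10 - 6*exp(3*I*pi/4) + exp(-I*pi/4) - 7*exp(-3*I*pi/4)) + (2) + (10 - 7*exp(I*pi/4) + exp(3*I*pi/4) - 6*exp(-I*pi/4))] = 112/8 = 14.
(Exp terms are combined using exp(i*s)*conj(exp(i*t)) = exp(i*(s-t)), and sums of them are collapsed using the identity that for every m > 1 the m distinct m-th roots of unity sum to 0, e.g. 1 + exp(2*I*pi/3) + exp(-2*I*pi/3) = 0.)
A character is irreducible iff <chi, chi> = 1, so this representation is reducible.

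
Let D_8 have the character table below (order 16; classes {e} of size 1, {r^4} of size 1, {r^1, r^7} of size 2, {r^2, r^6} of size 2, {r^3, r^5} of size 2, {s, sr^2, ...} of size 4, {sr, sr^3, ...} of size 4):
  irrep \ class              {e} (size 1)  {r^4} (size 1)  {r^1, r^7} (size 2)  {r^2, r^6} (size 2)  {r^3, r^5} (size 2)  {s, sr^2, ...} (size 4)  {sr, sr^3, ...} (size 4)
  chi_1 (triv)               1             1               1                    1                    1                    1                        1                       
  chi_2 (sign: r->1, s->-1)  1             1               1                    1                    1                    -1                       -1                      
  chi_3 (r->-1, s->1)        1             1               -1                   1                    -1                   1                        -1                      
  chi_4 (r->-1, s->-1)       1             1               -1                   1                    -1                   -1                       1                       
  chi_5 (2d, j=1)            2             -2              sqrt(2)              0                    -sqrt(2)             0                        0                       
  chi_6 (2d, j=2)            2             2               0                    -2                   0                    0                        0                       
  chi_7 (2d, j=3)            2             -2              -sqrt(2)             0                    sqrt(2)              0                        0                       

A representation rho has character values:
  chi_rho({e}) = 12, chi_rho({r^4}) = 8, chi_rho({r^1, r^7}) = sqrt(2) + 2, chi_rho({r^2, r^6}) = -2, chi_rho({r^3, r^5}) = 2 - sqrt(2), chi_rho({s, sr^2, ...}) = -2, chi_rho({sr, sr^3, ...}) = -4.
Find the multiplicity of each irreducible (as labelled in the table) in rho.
Multiplicities: chi_1: 0, chi_2: 3, chi_3: 1, chi_4: 0, chi_5: 1, chi_6: 3, chi_7: 0.

Solution. Use <chi_rho, chi> = (1/|G|) sum_C |C| * chi_rho(C) * conj(chi(C)) with |G| = 16 for each irreducible chi in the table:
  <chi_rho, chi_1> = (1/16)[1*(12)*conj(1) + 1*(8)*conj(1) + 2*(sqrt(2) + 2)*conj(1) + 2*(-2)*conj(1) + 2*(2 - sqrt(2))*conj(1) + 4*(-2)*conj(1) + 4*(-4)*conj(1)]
      = (1/16)[(12) + (8) + (2*sqrt(2) + 4) + (-4) + (4 - 2*sqrt(2)) + (-8) + (-16)] = 0/16 = 0
  <chi_rho, chi_2> = (1/16)[1*(12)*conj(1) + 1*(8)*conj(1) + 2*(sqrt(2) + 2)*conj(1) + 2*(-2)*conj(1) + 2*(2 - sqrt(2))*conj(1) + 4*(-2)*conj(-1) + 4*(-4)*conj(-1)]
      = (1/16)[(12) + (8) + (2*sqrt(2) + 4) + (-4) + (4 - 2*sqrt(2)) + (8) + (16)] = 48/16 = 3
  <chi_rho, chi_3> = (1/16)[1*(12)*conj(1) + 1*(8)*conj(1) + 2*(sqrt(2) + 2)*conj(-1) + 2*(-2)*conj(1) + 2*(2 - sqrt(2))*conj(-1) + 4*(-2)*conj(1) + 4*(-4)*conj(-1)]
      = (1/16)[(12) + (8) + (-4 - 2*sqrt(2)) + (-4) + (-4 + 2*sqrt(2)) + (-8) + (16)] = 16/16 = 1
  <chi_rho, chi_4> = (1/16)[1*(12)*conj(1) + 1*(8)*conj(1) + 2*(sqrt(2) + 2)*conj(-1) + 2*(-2)*conj(1) + 2*(2 - sqrt(2))*conj(-1) + 4*(-2)*conj(-1) + 4*(-4)*conj(1)]
      = (1/16)[(12) + (8) + (-4 - 2*sqrt(2)) + (-4) + (-4 + 2*sqrt(2)) + (8) + (-16)] = 0/16 = 0
  <chi_rho, chi_5> = (1/16)[1*(12)*conj(2) + 1*(8)*conj(-2) + 2*(sqrt(2) + 2)*conj(sqrt(2)) + 2*(-2)*conj(0) + 2*(2 - sqrt(2))*conj(-sqrt(2)) + 4*(-2)*conj(0) + 4*(-4)*conj(0)]
      = (1/16)[(24) + (-16) + (4 + 4*sqrt(2)) + (0) + (4 - 4*sqrt(2)) + (0) + (0)] = 16/16 = 1
  <chi_rho, chi_6> = (1/16)[1*(12)*conj(2) + 1*(8)*conj(2) + 2*(sqrt(2) + 2)*conj(0) + 2*(-2)*conj(-2) + 2*(2 - sqrt(2))*conj(0) + 4*(-2)*conj(0) + 4*(-4)*conj(0)]
      = (1/16)[(24) + (16) + (0) + (8) + (0) + (0) + (0)] = 48/16 = 3
  <chi_rho, chi_7> = (1/16)[1*(12)*conj(2) + 1*(8)*conj(-2) + 2*(sqrt(2) + 2)*conj(-sqrt(2)) + 2*(-2)*conj(0) + 2*(2 - sqrt(2))*conj(sqrt(2)) + 4*(-2)*conj(0) + 4*(-4)*conj(0)]
      = (1/16)[(24) + (-16) + (-4*sqrt(2) - 4) + (0) + (-4 + 4*sqrt(2)) + (0) + (0)] = 0/16 = 0
Dimension check: dim(rho) = sum (mult * dim) = 0*1 + 3*1 + 1*1 + 0*1 + 1*2 + 3*2 + 0*2 = 12 = chi_rho(e) = 12.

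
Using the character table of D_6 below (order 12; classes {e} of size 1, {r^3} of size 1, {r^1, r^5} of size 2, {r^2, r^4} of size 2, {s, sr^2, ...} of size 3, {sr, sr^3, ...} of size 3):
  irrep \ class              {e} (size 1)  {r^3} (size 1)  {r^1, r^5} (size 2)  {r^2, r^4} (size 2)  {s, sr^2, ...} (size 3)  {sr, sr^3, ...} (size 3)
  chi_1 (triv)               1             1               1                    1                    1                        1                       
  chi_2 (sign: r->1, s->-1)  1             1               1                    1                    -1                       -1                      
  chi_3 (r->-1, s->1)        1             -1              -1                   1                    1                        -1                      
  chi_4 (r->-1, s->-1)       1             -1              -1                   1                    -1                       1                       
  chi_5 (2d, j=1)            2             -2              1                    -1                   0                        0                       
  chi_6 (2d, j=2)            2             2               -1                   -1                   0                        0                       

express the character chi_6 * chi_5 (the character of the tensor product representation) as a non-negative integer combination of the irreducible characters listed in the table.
chi_6 tensor chi_5 = chi_3 + chi_4 + chi_5 (all other irreducibles have multiplicity 0).

Explanation: The character of a tensor product is the pointwise product (chi_6 * chi_5)(C) = chi_6(C) * chi_5(C):
  {e}: (2)*(2), {r^3}: (2)*(-2), {r^1, r^5}: (-1)*(1), {r^2, r^4}: (-1)*(-1), {s, sr^2, ...}: (0)*(0), {sr, sr^3, ...}: (0)*(0)
so (chi_6 * chi_5) takes values
  {e} -> 4, {r^3} -> -4, {r^1, r^5} -> -1, {r^2, r^4} -> 1, {s, sr^2, ...} -> 0, {sr, sr^3, ...} -> 0.
Now take the inner product of this character with each irreducible chi from the table, <chi_6*chi_5, chi> = (1/12) sum_C |C| (chi_6*chi_5)(C) conj(chi(C)):
  <chi_6*chi_5, chi_1> = (1/12)[1*(4)*conj(1) + 1*(-4)*conj(1) + 2*(-1)*conj(1) + 2*(1)*conj(1) + 3*(0)*conj(1) + 3*(0)*conj(1)]
      = (1/12)[(4) + (-4) + (-2) + (2) + (0) + (0)] = 0/12 = 0
  <chi_6*chi_5, chi_2> = (1/12)[1*(4)*conj(1) + 1*(-4)*conj(1) + 2*(-1)*conj(1) + 2*(1)*conj(1) + 3*(0)*conj(-1) + 3*(0)*conj(-1)]
      = (1/12)[(4) + (-4) + (-2) + (2) + (0) + (0)] = 0/12 = 0
  <chi_6*chi_5, chi_3> = (1/12)[1*(4)*conj(1) + 1*(-4)*conj(-1) + 2*(-1)*conj(-1) + 2*(1)*conj(1) + 3*(0)*conj(1) + 3*(0)*conj(-1)]
      = (1/12)[(4) + (4) + (2) + (2) + (0) + (0)] = 12/12 = 1
  <chi_6*chi_5, chi_4> = (1/12)[1*(4)*conj(1) + 1*(-4)*conj(-1) + 2*(-1)*conj(-1) + 2*(1)*conj(1) + 3*(0)*conj(-1) + 3*(0)*conj(1)]
      = (1/12)[(4) + (4) + (2) + (2) + (0) + (0)] = 12/12 = 1
  <chi_6*chi_5, chi_5> = (1/12)[1*(4)*conj(2) + 1*(-4)*conj(-2) + 2*(-1)*conj(1) + 2*(1)*conj(-1) + 3*(0)*conj(0) + 3*(0)*conj(0)]
      = (1/12)[(8) + (8) + (-2) + (-2) + (0) + (0)] = 12/12 = 1
  <chi_6*chi_5, chi_6> = (1/12)[1*(4)*conj(2) + 1*(-4)*conj(2) + 2*(-1)*conj(-1) + 2*(1)*conj(-1) + 3*(0)*conj(0) + 3*(0)*conj(0)]
      = (1/12)[(8) + (-8) + (2) + (-2) + (0) + (0)] = 0/12 = 0
Hence the multiplicities are chi_3: 1, chi_4: 1, chi_5: 1. Dimension check: dim(chi_6)*dim(chi_5) = 2*2 = 4 and sum (mult * dim) = 1*1 + 1*1 + 1*2 = 4.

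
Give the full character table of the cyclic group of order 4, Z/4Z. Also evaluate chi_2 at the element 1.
Character table of Z/4Z (irreps indexed chi_0,...,chi_3 with chi_k(m) = zeta_4^(k*m), zeta_4 = exp(2*pi*i/4)):
  irrep \ class  {0} (size 1)  {1} (size 1)  {2} (size 1)  {3} (size 1)
  chi_0          1             1             1             1           
  chi_1          1             I             -1            -I          
  chi_2          1             -1            1             -1          
  chi_3          1             -I            -1            I           

Spot check: chi_2(1) = zeta_4^(2*1) = zeta_4^2 = -1.

Working: Z/4Z is abelian, so all 4 irreducible complex representations are 1-dimensional. They are given by chi_k(m) = zeta_4^(k*m) for k = 0,...,3. Row orthogonality: sum_m chi_k(m) conj(chi_l(m)) = 4 * [k = l].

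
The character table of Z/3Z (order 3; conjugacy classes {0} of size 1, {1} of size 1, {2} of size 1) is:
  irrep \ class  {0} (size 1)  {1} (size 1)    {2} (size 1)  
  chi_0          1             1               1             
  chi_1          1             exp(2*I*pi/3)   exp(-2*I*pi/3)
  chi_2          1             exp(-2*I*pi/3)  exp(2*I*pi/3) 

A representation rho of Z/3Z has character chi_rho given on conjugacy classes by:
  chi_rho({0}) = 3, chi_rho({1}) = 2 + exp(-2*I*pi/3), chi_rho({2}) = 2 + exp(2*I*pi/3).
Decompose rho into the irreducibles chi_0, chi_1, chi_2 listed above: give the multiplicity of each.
Multiplicities: chi_0: 2, chi_1: 0, chi_2: 1.

Derivation: Use <chi_rho, chi> = (1/|G|) sum_C |C| * chi_rho(C) * conj(chi(C)) with |G| = 3 for each irreducible chi in the table:
  <chi_rho, chi_0> = (1/3)[1*(3)*conj(1) + 1*(2 + exp(-2*I*pi/3))*conj(1) + 1*(2 + exp(2*I*pi/3))*conj(1)]
      = (1/3)[(3) + (2 + exp(-2*I*pi/3)) + (2 + exp(2*I*pi/3))] = 6/3 = 2
  <chi_rho, chi_1> = (1/3)[1*(3)*conj(1) + 1*(2 + exp(-2*I*pi/3))*conj(exp(2*I*pi/3)) + 1*(2 + exp(2*I*pi/3))*conj(exp(-2*I*pi/3))]
      = (1/3)[(3) + (2*exp(-2*I*pi/3) + exp(2*I*pi/3)) + (exp(-2*I*pi/3) + 2*exp(2*I*pi/3))] = 0/3 = 0
  <chi_rho, chi_2> = (1/3)[1*(3)*conj(1) + 1*(2 + exp(-2*I*pi/3))*conj(exp(-2*I*pi/3)) + 1*(2 + exp(2*I*pi/3))*conj(exp(2*I*pi/3))]
      = (1/3)[(3) + (1 + 2*exp(2*I*pi/3)) + (1 + 2*exp(-2*I*pi/3))] = 3/3 = 1
(Exp terms are combined using exp(i*s)*conj(exp(i*t)) = exp(i*(s-t)), and sums of them are collapsed using the identity that for every m > 1 the m distinct m-th roots of unity sum to 0, e.g. 1 + exp(2*I*pi/3) + exp(-2*I*pi/3) = 0.)
Dimension check: dim(rho) = sum (mult * dim) = 2*1 + 0*1 + 1*1 = 3 = chi_rho(e) = 3.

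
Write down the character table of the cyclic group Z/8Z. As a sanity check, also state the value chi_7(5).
Character table of Z/8Z (irreps indexed chi_0,...,chi_7 with chi_k(m) = zeta_8^(k*m), zeta_8 = exp(2*pi*i/8)):
  irrep \ class  {0} (size 1)  {1} (size 1)    {2} (size 1)  {3} (size 1)    {4} (size 1)  {5} (size 1)    {6} (size 1)  {7} (size 1)  
  chi_0          1             1               1             1               1             1               1             1             
  chi_1          1             exp(I*pi/4)     I             exp(3*I*pi/4)   -1            exp(-3*I*pi/4)  -I            exp(-I*pi/4)  
  chi_2          1             I               -1            -I              1             I               -1            -I            
  chi_3          1             exp(3*I*pi/4)   -I            exp(I*pi/4)     -1            exp(-I*pi/4)    I             exp(-3*I*pi/4)
  chi_4          1             -1              1             -1              1             -1              1             -1            
  chi_5          1             exp(-3*I*pi/4)  I             exp(-I*pi/4)    -1            exp(I*pi/4)     -I            exp(3*I*pi/4) 
  chi_6          1             -I              -1            I               1             -I              -1            I             
  chi_7          1             exp(-I*pi/4)    -I            exp(-3*I*pi/4)  -1            exp(3*I*pi/4)   I             exp(I*pi/4)   

Spot check: chi_7(5) = zeta_8^(7*5) = zeta_8^35 = exp(3*I*pi/4).

Why: Z/8Z is abelian, so all 8 irreducible complex representations are 1-dimensional. They are given by chi_k(m) = zeta_8^(k*m) for k = 0,...,7. Row orthogonality: sum_m chi_k(m) conj(chi_l(m)) = 8 * [k = l].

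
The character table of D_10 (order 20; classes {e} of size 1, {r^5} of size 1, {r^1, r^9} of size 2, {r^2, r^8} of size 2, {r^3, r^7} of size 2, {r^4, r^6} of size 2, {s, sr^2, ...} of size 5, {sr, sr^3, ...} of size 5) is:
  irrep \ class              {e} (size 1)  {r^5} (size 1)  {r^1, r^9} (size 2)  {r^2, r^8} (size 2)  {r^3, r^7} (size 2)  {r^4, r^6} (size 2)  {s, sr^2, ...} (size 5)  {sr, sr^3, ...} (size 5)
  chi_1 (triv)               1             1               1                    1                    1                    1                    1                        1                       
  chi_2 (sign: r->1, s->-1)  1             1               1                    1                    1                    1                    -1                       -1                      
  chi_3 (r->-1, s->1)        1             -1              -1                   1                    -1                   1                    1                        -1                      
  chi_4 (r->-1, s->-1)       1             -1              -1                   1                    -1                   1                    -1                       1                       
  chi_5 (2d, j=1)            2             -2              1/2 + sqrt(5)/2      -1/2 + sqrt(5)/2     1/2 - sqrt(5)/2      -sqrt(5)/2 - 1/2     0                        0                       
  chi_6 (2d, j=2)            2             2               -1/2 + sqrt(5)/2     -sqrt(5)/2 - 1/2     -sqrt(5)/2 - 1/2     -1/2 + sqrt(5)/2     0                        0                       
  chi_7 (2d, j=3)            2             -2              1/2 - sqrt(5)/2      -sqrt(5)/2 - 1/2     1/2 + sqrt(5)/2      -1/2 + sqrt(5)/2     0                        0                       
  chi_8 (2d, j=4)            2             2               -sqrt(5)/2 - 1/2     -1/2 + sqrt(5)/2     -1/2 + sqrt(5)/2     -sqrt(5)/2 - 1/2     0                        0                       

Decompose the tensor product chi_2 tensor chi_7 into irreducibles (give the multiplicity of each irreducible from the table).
chi_2 tensor chi_7 = chi_7 (all other irreducibles have multiplicity 0).

The character of a tensor product is the pointwise product (chi_2 * chi_7)(C) = chi_2(C) * chi_7(C):
  {e}: (1)*(2), {r^5}: (1)*(-2), {r^1, r^9}: (1)*(1/2 - sqrt(5)/2), {r^2, r^8}: (1)*(-sqrt(5)/2 - 1/2), {r^3, r^7}: (1)*(1/2 + sqrt(5)/2), {r^4, r^6}: (1)*(-1/2 + sqrt(5)/2), {s, sr^2, ...}: (-1)*(0), {sr, sr^3, ...}: (-1)*(0)
so (chi_2 * chi_7) takes values
  {e} -> 2, {r^5} -> -2, {r^1, r^9} -> 1/2 - sqrt(5)/2, {r^2, r^8} -> -sqrt(5)/2 - 1/2, {r^3, r^7} -> 1/2 + sqrt(5)/2, {r^4, r^6} -> -1/2 + sqrt(5)/2, {s, sr^2, ...} -> 0, {sr, sr^3, ...} -> 0.
Now take the inner product of this character with each irreducible chi from the table, <chi_2*chi_7, chi> = (1/20) sum_C |C| (chi_2*chi_7)(C) conj(chi(C)):
  <chi_2*chi_7, chi_1> = (1/20)[1*(2)*conj(1) + 1*(-2)*conj(1) + 2*(1/2 - sqrt(5)/2)*conj(1) + 2*(-sqrt(5)/2 - 1/2)*conj(1) + 2*(1/2 + sqrt(5)/2)*conj(1) + 2*(-1/2 + sqrt(5)/2)*conj(1) + 5*(0)*conj(1) + 5*(0)*conj(1)]
      = (1/20)[(2) + (-2) + (1 - sqrt(5)) + (-sqrt(5) - 1) + (1 + sqrt(5)) + (-1 + sqrt(5)) + (0) + (0)] = 0/20 = 0
  <chi_2*chi_7, chi_2> = (1/20)[1*(2)*conj(1) + 1*(-2)*conj(1) + 2*(1/2 - sqrt(5)/2)*conj(1) + 2*(-sqrt(5)/2 - 1/2)*conj(1) + 2*(1/2 + sqrt(5)/2)*conj(1) + 2*(-1/2 + sqrt(5)/2)*conj(1) + 5*(0)*conj(-1) + 5*(0)*conj(-1)]
      = (1/20)[(2) + (-2) + (1 - sqrt(5)) + (-sqrt(5) - 1) + (1 + sqrt(5)) + (-1 + sqrt(5)) + (0) + (0)] = 0/20 = 0
  <chi_2*chi_7, chi_3> = (1/20)[1*(2)*conj(1) + 1*(-2)*conj(-1) + 2*(1/2 - sqrt(5)/2)*conj(-1) + 2*(-sqrt(5)/2 - 1/2)*conj(1) + 2*(1/2 + sqrt(5)/2)*conj(-1) + 2*(-1/2 + sqrt(5)/2)*conj(1) + 5*(0)*conj(1) + 5*(0)*conj(-1)]
      = (1/20)[(2) + (2) + (-1 + sqrt(5)) + (-sqrt(5) - 1) + (-sqrt(5) - 1) + (-1 + sqrt(5)) + (0) + (0)] = 0/20 = 0
  <chi_2*chi_7, chi_4> = (1/20)[1*(2)*conj(1) + 1*(-2)*conj(-1) + 2*(1/2 - sqrt(5)/2)*conj(-1) + 2*(-sqrt(5)/2 - 1/2)*conj(1) + 2*(1/2 + sqrt(5)/2)*conj(-1) + 2*(-1/2 + sqrt(5)/2)*conj(1) + 5*(0)*conj(-1) + 5*(0)*conj(1)]
      = (1/20)[(2) + (2) + (-1 + sqrt(5)) + (-sqrt(5) - 1) + (-sqrt(5) - 1) + (-1 + sqrt(5)) + (0) + (0)] = 0/20 = 0
  <chi_2*chi_7, chi_5> = (1/20)[1*(2)*conj(2) + 1*(-2)*conj(-2) + 2*(1/2 - sqrt(5)/2)*conj(1/2 + sqrt(5)/2) + 2*(-sqrt(5)/2 - 1/2)*conj(-1/2 + sqrt(5)/2) + 2*(1/2 + sqrt(5)/2)*conj(1/2 - sqrt(5)/2) + 2*(-1/2 + sqrt(5)/2)*conj(-sqrt(5)/2 - 1/2) + 5*(0)*conj(0) + 5*(0)*conj(0)]
      = (1/20)[(4) + (4) + (-2) + (-2) + (-2) + (-2) + (0) + (0)] = 0/20 = 0
  <chi_2*chi_7, chi_6> = (1/20)[1*(2)*conj(2) + 1*(-2)*conj(2) + 2*(1/2 - sqrt(5)/2)*conj(-1/2 + sqrt(5)/2) + 2*(-sqrt(5)/2 - 1/2)*conj(-sqrt(5)/2 - 1/2) + 2*(1/2 + sqrt(5)/2)*conj(-sqrt(5)/2 - 1/2) + 2*(-1/2 + sqrt(5)/2)*conj(-1/2 + sqrt(5)/2) + 5*(0)*conj(0) + 5*(0)*conj(0)]
      = (1/20)[(4) + (-4) + (-3 + sqrt(5)) + (sqrt(5) + 3) + (-3 - sqrt(5)) + (3 - sqrt(5)) + (0) + (0)] = 0/20 = 0
  <chi_2*chi_7, chi_7> = (1/20)[1*(2)*conj(2) + 1*(-2)*conj(-2) + 2*(1/2 - sqrt(5)/2)*conj(1/2 - sqrt(5)/2) + 2*(-sqrt(5)/2 - 1/2)*conj(-sqrt(5)/2 - 1/2) + 2*(1/2 + sqrt(5)/2)*conj(1/2 + sqrt(5)/2) + 2*(-1/2 + sqrt(5)/2)*conj(-1/2 + sqrt(5)/2) + 5*(0)*conj(0) + 5*(0)*conj(0)]
      = (1/20)[(4) + (4) + (3 - sqrt(5)) + (sqrt(5) + 3) + (sqrt(5) + 3) + (3 - sqrt(5)) + (0) + (0)] = 20/20 = 1
  <chi_2*chi_7, chi_8> = (1/20)[1*(2)*conj(2) + 1*(-2)*conj(2) + 2*(1/2 - sqrt(5)/2)*conj(-sqrt(5)/2 - 1/2) + 2*(-sqrt(5)/2 - 1/2)*conj(-1/2 + sqrt(5)/2) + 2*(1/2 + sqrt(5)/2)*conj(-1/2 + sqrt(5)/2) + 2*(-1/2 + sqrt(5)/2)*conj(-sqrt(5)/2 - 1/2) + 5*(0)*conj(0) + 5*(0)*conj(0)]
      = (1/20)[(4) + (-4) + (2) + (-2) + (2) + (-2) + (0) + (0)] = 0/20 = 0
Hence the multiplicities are chi_7: 1. Dimension check: dim(chi_2)*dim(chi_7) = 1*2 = 2 and sum (mult * dim) = 1*2 = 2.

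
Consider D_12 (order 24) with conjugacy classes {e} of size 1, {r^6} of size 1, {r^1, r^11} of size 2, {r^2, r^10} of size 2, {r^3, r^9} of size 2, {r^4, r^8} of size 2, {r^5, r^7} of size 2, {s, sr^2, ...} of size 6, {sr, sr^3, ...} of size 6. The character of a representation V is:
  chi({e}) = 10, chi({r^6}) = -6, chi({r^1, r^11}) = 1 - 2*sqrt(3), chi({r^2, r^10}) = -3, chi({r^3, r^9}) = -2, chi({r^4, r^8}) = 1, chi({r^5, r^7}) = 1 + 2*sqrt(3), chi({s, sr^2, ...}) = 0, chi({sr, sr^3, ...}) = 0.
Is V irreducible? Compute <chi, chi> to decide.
Not irreducible (reducible): <chi, chi> = 9 > 1.

Argument: <chi, chi> = (1/|G|) sum_C |C| * |chi(C)|^2 = (1/24)[1*|10|^2 + 1*|-6|^2 + 2*|1 - 2*sqrt(3)|^2 + 2*|-3|^2 + 2*|-2|^2 + 2*|1|^2 + 2*|1 + 2*sqrt(3)|^2 + 6*|0|^2 + 6*|0|^2]
  = (1/24)[(100) + (36) + (26 - 8*sqrt(3)) + (18) + (8) + (2) + (8*sqrt(3) + 26) + (0) + (0)] = 216/24 = 9.
A character is irreducible iff <chi, chi> = 1, so this representation is reducible.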